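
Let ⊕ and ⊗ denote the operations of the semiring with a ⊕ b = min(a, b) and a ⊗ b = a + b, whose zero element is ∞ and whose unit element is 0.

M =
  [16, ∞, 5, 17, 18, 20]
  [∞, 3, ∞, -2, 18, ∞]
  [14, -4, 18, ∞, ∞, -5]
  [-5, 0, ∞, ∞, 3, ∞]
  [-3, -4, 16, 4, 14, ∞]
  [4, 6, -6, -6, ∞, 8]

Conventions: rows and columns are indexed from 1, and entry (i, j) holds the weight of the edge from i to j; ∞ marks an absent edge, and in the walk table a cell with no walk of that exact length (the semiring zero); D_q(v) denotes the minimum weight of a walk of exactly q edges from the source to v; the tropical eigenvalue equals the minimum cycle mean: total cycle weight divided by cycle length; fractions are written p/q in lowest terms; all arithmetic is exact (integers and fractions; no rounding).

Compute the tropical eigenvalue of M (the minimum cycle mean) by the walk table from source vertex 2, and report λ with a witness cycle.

q=0: [∞, 0, ∞, ∞, ∞, ∞]
q=1: [∞, 3, ∞, -2, 18, ∞]
q=2: [-7, -2, 34, 1, 1, ∞]
q=3: [-4, -3, -2, -4, 4, 13]
q=4: [-9, -6, 1, -5, -1, -7]
q=5: [-10, -5, -13, -13, -2, -4]
q=6: [-18, -17, -10, -10, -10, -18]
Optimal cycle mean attained by: cycle 3->6->3, total (-5) + (-6), length 2.
Answer: λ = -11/2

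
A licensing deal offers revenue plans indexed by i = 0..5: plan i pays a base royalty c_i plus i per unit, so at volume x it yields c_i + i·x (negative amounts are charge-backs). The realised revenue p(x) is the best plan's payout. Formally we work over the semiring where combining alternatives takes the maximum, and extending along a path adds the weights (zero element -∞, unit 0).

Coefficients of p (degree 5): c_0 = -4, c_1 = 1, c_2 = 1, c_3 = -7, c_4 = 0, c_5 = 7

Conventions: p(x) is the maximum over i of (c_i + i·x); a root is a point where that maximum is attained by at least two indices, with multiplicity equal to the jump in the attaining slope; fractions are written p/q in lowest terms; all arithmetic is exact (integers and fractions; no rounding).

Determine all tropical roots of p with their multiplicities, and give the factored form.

hull edge (i=0, c=-4) to (i=1, c=1): slope 5, span 1
hull edge (i=1, c=1) to (i=5, c=7): slope 3/2, span 4
Factored form: p(x) = 7 ⊗ (x ⊕ (-5)) ⊗ (x ⊕ (-3/2)) ⊗ (x ⊕ (-3/2)) ⊗ (x ⊕ (-3/2)) ⊗ (x ⊕ (-3/2))
Answer: roots = -5 (mult 1), -3/2 (mult 4)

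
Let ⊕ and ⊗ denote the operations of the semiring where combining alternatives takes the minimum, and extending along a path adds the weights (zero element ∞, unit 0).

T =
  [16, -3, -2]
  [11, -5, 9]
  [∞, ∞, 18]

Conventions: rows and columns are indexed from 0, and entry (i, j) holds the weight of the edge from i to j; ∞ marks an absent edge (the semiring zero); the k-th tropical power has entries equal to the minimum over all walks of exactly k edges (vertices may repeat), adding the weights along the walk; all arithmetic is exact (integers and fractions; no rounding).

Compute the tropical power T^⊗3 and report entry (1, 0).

T^⊗2:
  [8, -8, 6]
  [6, -10, 4]
  [∞, ∞, 36]
T^⊗3:
  [3, -13, 1]
  [1, -15, -1]
  [∞, ∞, 54]
Key observation: the optimum is the walk 1->1->1->0, with weight (-5) + (-5) + 11 = 1.
Optimal value attained by: walk 1->1->1->0.
Answer: (T^⊗3)[1][0] = 1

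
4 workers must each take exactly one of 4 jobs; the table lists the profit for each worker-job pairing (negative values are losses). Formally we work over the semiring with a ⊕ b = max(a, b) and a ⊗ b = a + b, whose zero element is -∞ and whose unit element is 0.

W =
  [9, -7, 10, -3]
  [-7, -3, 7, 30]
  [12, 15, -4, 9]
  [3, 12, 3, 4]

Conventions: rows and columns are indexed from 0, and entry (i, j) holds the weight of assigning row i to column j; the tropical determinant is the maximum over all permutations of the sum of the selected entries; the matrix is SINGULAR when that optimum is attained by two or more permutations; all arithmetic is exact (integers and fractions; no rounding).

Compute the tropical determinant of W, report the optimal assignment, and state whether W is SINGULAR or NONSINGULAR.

σ = (0, 1, 2, 3): 9 + (-3) + (-4) + 4 = 6
σ = (0, 1, 3, 2): 9 + (-3) + 9 + 3 = 18
σ = (0, 2, 1, 3): 9 + 7 + 15 + 4 = 35
σ = (0, 2, 3, 1): 9 + 7 + 9 + 12 = 37
σ = (0, 3, 1, 2): 9 + 30 + 15 + 3 = 57
σ = (0, 3, 2, 1): 9 + 30 + (-4) + 12 = 47
σ = (1, 0, 2, 3): (-7) + (-7) + (-4) + 4 = -14
σ = (1, 0, 3, 2): (-7) + (-7) + 9 + 3 = -2
σ = (1, 2, 0, 3): (-7) + 7 + 12 + 4 = 16
σ = (1, 2, 3, 0): (-7) + 7 + 9 + 3 = 12
σ = (1, 3, 0, 2): (-7) + 30 + 12 + 3 = 38
σ = (1, 3, 2, 0): (-7) + 30 + (-4) + 3 = 22
σ = (2, 0, 1, 3): 10 + (-7) + 15 + 4 = 22
σ = (2, 0, 3, 1): 10 + (-7) + 9 + 12 = 24
σ = (2, 1, 0, 3): 10 + (-3) + 12 + 4 = 23
σ = (2, 1, 3, 0): 10 + (-3) + 9 + 3 = 19
σ = (2, 3, 0, 1): 10 + 30 + 12 + 12 = 64
σ = (2, 3, 1, 0): 10 + 30 + 15 + 3 = 58
σ = (3, 0, 1, 2): (-3) + (-7) + 15 + 3 = 8
σ = (3, 0, 2, 1): (-3) + (-7) + (-4) + 12 = -2
σ = (3, 1, 0, 2): (-3) + (-3) + 12 + 3 = 9
σ = (3, 1, 2, 0): (-3) + (-3) + (-4) + 3 = -7
σ = (3, 2, 0, 1): (-3) + 7 + 12 + 12 = 28
σ = (3, 2, 1, 0): (-3) + 7 + 15 + 3 = 22
Optimal value attained by: σ = (2, 3, 0, 1).
Answer: det⊕(W) = 64; verdict: NONSINGULAR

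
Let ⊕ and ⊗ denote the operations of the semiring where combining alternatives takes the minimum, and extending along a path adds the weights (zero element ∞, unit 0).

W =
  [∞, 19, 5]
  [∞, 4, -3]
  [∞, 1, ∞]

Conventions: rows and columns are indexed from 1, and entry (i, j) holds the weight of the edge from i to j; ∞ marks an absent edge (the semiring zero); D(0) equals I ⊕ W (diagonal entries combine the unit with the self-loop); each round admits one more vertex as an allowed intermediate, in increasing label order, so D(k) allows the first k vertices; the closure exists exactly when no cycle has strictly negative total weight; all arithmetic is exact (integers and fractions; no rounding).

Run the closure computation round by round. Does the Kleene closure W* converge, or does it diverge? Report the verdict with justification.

D(0):
  [0, 19, 5]
  [∞, 0, -3]
  [∞, 1, 0]
D(1):
  [0, 19, 5]
  [∞, 0, -3]
  [∞, 1, 0]
Detection: at round 2, diagonal entry (3, 3) turns strictly negative.
Key observation: the cycle 3->2->3 has total weight 1 + (-3), which is strictly negative.
Answer: DIVERGES — negative cycle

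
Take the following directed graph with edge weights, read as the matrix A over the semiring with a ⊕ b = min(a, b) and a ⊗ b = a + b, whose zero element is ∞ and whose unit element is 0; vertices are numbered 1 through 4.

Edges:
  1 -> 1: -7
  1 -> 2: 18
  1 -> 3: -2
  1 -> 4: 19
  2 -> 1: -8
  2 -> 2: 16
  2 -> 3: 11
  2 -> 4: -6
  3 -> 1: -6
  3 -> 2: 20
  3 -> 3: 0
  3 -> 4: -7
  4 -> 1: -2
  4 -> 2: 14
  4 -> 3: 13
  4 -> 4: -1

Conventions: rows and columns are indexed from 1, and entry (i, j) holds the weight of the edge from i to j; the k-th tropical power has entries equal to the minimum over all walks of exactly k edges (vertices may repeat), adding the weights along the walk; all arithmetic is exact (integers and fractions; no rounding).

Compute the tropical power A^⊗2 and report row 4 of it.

A^⊗2:
  [-14, 11, -9, -9]
  [-15, 8, -10, -7]
  [-13, 7, -8, -8]
  [-9, 13, -4, -2]
Answer: row 4 of A^⊗2 = [-9, 13, -4, -2]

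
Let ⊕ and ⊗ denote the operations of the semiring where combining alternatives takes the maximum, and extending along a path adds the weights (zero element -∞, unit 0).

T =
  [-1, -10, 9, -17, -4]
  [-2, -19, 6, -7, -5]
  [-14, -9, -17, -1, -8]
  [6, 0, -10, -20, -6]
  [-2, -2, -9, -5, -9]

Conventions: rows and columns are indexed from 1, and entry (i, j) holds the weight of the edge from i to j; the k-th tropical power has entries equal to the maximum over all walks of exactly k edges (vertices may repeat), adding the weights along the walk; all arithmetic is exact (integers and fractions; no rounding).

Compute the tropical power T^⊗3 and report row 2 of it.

T^⊗2:
  [-2, 0, 8, 8, 1]
  [-1, -3, 7, 5, -2]
  [5, -1, -3, -13, -7]
  [5, -4, 15, -7, 2]
  [1, -5, 7, -9, -6]
T^⊗3:
  [14, 8, 7, 7, 2]
  [11, 5, 8, 6, -1]
  [4, -5, 14, -4, 1]
  [4, 6, 14, 14, 7]
  [0, -2, 10, 6, -1]
Answer: row 2 of T^⊗3 = [11, 5, 8, 6, -1]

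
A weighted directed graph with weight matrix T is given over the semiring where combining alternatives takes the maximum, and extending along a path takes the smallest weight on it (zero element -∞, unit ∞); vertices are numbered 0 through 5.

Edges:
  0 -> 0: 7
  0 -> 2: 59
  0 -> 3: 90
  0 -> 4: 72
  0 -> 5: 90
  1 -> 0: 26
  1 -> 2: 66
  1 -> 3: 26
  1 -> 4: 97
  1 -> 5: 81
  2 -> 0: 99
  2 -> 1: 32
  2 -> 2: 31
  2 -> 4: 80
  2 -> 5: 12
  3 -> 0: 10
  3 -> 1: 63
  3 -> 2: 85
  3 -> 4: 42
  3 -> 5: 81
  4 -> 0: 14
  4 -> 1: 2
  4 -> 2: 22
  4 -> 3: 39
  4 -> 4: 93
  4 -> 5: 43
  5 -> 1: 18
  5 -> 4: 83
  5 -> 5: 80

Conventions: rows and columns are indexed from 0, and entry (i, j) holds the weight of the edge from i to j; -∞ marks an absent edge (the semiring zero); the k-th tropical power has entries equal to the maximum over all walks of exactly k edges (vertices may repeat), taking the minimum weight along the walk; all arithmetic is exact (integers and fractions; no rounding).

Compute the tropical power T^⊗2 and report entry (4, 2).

T^⊗2:
  [59, 63, 85, 39, 83, 81]
  [66, 32, 31, 39, 93, 80]
  [31, 31, 59, 90, 80, 90]
  [85, 32, 63, 39, 81, 80]
  [22, 39, 39, 39, 93, 43]
  [18, 18, 22, 39, 83, 80]
Key observation: the optimum is the walk 4->3->2, with weight 39 min 85 = 39.
Optimal value attained by: walk 4->3->2.
Answer: (T^⊗2)[4][2] = 39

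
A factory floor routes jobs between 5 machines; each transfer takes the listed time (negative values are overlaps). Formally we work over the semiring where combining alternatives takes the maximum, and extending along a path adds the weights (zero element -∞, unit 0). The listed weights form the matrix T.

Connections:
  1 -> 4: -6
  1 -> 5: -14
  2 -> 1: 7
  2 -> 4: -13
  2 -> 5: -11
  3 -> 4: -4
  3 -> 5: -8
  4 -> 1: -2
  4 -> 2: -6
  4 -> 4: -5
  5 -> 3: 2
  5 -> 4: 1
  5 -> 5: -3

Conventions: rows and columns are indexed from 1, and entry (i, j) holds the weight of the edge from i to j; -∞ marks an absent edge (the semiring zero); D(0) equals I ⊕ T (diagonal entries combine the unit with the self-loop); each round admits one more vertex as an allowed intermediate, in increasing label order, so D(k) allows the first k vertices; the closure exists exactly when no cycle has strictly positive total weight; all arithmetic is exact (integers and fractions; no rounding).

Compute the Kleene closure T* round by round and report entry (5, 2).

D(0):
  [0, -∞, -∞, -6, -14]
  [7, 0, -∞, -13, -11]
  [-∞, -∞, 0, -4, -8]
  [-2, -6, -∞, 0, -∞]
  [-∞, -∞, 2, 1, 0]
D(1):
  [0, -∞, -∞, -6, -14]
  [7, 0, -∞, 1, -7]
  [-∞, -∞, 0, -4, -8]
  [-2, -6, -∞, 0, -16]
  [-∞, -∞, 2, 1, 0]
D(2):
  [0, -∞, -∞, -6, -14]
  [7, 0, -∞, 1, -7]
  [-∞, -∞, 0, -4, -8]
  [1, -6, -∞, 0, -13]
  [-∞, -∞, 2, 1, 0]
D(3):
  [0, -∞, -∞, -6, -14]
  [7, 0, -∞, 1, -7]
  [-∞, -∞, 0, -4, -8]
  [1, -6, -∞, 0, -13]
  [-∞, -∞, 2, 1, 0]
D(4):
  [0, -12, -∞, -6, -14]
  [7, 0, -∞, 1, -7]
  [-3, -10, 0, -4, -8]
  [1, -6, -∞, 0, -13]
  [2, -5, 2, 1, 0]
D(5):
  [0, -12, -12, -6, -14]
  [7, 0, -5, 1, -7]
  [-3, -10, 0, -4, -8]
  [1, -6, -11, 0, -13]
  [2, -5, 2, 1, 0]
Answer: T*[5][2] = -5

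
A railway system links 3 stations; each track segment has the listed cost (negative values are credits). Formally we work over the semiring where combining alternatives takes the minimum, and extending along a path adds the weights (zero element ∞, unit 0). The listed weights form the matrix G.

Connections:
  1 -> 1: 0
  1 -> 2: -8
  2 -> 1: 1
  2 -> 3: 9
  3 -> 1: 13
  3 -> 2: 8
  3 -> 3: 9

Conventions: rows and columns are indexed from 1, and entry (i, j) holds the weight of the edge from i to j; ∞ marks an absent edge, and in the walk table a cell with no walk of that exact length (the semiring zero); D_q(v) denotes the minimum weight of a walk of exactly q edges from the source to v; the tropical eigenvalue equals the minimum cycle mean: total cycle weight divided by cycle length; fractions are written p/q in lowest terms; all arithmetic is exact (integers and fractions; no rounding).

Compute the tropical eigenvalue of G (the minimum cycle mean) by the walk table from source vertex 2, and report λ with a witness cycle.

q=0: [∞, 0, ∞]
q=1: [1, ∞, 9]
q=2: [1, -7, 18]
q=3: [-6, -7, 2]
Optimal cycle mean attained by: cycle 1->2->1, total (-8) + 1, length 2.
Answer: λ = -7/2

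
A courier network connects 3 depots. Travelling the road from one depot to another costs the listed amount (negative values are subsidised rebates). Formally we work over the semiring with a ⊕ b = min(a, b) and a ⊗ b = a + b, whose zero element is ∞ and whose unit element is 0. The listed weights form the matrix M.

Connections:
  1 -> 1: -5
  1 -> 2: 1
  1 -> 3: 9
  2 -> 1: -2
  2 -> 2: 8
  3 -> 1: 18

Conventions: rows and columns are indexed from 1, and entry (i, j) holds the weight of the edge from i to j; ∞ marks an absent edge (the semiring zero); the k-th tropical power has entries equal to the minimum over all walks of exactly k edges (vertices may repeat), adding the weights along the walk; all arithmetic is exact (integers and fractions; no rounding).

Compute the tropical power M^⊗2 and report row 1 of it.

M^⊗2:
  [-10, -4, 4]
  [-7, -1, 7]
  [13, 19, 27]
Answer: row 1 of M^⊗2 = [-10, -4, 4]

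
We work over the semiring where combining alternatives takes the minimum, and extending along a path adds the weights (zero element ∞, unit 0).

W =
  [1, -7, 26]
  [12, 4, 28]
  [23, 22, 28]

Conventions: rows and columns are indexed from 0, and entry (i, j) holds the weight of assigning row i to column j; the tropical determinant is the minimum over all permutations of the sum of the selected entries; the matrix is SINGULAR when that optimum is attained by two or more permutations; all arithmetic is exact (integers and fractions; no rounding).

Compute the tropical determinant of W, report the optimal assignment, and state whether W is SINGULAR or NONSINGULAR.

σ = (0, 1, 2): 1 + 4 + 28 = 33
σ = (0, 2, 1): 1 + 28 + 22 = 51
σ = (1, 0, 2): (-7) + 12 + 28 = 33
σ = (1, 2, 0): (-7) + 28 + 23 = 44
σ = (2, 0, 1): 26 + 12 + 22 = 60
σ = (2, 1, 0): 26 + 4 + 23 = 53
Optimal value attained by: σ = (0, 1, 2).
Answer: det⊕(W) = 33; verdict: SINGULAR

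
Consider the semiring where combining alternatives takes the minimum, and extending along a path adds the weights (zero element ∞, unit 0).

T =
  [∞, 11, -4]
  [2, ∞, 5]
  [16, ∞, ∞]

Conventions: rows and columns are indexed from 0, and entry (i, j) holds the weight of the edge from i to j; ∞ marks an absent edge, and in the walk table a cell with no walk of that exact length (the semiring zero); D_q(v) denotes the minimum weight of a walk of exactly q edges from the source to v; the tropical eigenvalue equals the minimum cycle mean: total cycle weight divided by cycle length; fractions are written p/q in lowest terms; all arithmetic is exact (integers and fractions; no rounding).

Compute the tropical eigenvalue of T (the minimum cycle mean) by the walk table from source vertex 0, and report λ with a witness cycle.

q=0: [0, ∞, ∞]
q=1: [∞, 11, -4]
q=2: [12, ∞, 16]
q=3: [32, 23, 8]
Optimal cycle mean attained by: cycle 0->2->0, total (-4) + 16, length 2.
Answer: λ = 6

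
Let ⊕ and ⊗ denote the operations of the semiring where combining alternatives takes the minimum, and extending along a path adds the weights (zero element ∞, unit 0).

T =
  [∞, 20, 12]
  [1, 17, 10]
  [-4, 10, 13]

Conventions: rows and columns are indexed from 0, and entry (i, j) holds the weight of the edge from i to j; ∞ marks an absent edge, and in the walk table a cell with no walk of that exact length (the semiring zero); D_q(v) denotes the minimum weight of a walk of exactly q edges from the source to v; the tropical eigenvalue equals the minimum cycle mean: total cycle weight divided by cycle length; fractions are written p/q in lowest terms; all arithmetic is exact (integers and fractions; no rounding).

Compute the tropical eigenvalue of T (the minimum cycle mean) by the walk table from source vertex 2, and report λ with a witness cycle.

q=0: [∞, ∞, 0]
q=1: [-4, 10, 13]
q=2: [9, 16, 8]
q=3: [4, 18, 21]
Optimal cycle mean attained by: cycle 0->2->0, total 12 + (-4), length 2.
Answer: λ = 4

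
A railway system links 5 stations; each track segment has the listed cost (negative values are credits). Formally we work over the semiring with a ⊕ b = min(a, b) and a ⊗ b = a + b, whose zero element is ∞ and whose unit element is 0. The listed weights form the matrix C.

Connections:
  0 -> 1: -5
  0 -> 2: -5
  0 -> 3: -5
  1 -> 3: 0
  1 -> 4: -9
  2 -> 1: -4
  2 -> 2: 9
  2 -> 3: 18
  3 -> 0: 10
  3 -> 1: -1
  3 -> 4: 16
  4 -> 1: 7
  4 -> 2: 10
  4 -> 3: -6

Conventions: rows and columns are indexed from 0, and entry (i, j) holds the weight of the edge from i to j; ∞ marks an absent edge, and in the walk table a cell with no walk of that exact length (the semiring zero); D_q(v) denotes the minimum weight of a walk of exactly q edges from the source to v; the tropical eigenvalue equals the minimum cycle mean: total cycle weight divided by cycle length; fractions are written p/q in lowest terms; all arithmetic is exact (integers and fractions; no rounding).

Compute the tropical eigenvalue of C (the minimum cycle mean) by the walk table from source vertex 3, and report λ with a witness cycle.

q=0: [∞, ∞, ∞, 0, ∞]
q=1: [10, -1, ∞, ∞, 16]
q=2: [∞, 5, 5, -1, -10]
q=3: [9, -3, 0, -16, -4]
q=4: [-6, -17, 4, -10, -12]
q=5: [0, -11, -11, -18, -26]
Optimal cycle mean attained by: cycle 1->4->3->1, total (-9) + (-6) + (-1), length 3.
Answer: λ = -16/3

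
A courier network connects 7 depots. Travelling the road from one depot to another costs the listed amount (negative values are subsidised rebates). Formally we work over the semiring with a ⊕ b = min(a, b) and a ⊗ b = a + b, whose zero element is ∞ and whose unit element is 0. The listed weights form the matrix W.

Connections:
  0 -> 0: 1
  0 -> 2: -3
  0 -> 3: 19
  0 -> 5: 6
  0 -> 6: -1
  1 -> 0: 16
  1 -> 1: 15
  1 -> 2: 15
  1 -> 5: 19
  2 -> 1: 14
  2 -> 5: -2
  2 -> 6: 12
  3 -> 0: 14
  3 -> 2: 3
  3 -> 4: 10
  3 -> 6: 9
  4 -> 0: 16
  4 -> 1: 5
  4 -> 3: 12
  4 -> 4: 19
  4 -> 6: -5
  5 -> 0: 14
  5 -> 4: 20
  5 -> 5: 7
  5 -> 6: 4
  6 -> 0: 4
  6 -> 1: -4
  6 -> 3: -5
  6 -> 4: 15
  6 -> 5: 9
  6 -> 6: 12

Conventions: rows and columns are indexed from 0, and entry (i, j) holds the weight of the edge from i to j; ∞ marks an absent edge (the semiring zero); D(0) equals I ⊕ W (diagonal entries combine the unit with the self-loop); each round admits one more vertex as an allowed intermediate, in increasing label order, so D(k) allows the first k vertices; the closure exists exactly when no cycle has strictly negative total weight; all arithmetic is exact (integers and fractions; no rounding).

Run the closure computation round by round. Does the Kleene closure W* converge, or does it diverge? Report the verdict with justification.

D(0):
  [0, ∞, -3, 19, ∞, 6, -1]
  [16, 0, 15, ∞, ∞, 19, ∞]
  [∞, 14, 0, ∞, ∞, -2, 12]
  [14, ∞, 3, 0, 10, ∞, 9]
  [16, 5, ∞, 12, 0, ∞, -5]
  [14, ∞, ∞, ∞, 20, 0, 4]
  [4, -4, ∞, -5, 15, 9, 0]
D(1):
  [0, ∞, -3, 19, ∞, 6, -1]
  [16, 0, 13, 35, ∞, 19, 15]
  [∞, 14, 0, ∞, ∞, -2, 12]
  [14, ∞, 3, 0, 10, 20, 9]
  [16, 5, 13, 12, 0, 22, -5]
  [14, ∞, 11, 33, 20, 0, 4]
  [4, -4, 1, -5, 15, 9, 0]
D(2):
  [0, ∞, -3, 19, ∞, 6, -1]
  [16, 0, 13, 35, ∞, 19, 15]
  [30, 14, 0, 49, ∞, -2, 12]
  [14, ∞, 3, 0, 10, 20, 9]
  [16, 5, 13, 12, 0, 22, -5]
  [14, ∞, 11, 33, 20, 0, 4]
  [4, -4, 1, -5, 15, 9, 0]
D(3):
  [0, 11, -3, 19, ∞, -5, -1]
  [16, 0, 13, 35, ∞, 11, 15]
  [30, 14, 0, 49, ∞, -2, 12]
  [14, 17, 3, 0, 10, 1, 9]
  [16, 5, 13, 12, 0, 11, -5]
  [14, 25, 11, 33, 20, 0, 4]
  [4, -4, 1, -5, 15, -1, 0]
D(4):
  [0, 11, -3, 19, 29, -5, -1]
  [16, 0, 13, 35, 45, 11, 15]
  [30, 14, 0, 49, 59, -2, 12]
  [14, 17, 3, 0, 10, 1, 9]
  [16, 5, 13, 12, 0, 11, -5]
  [14, 25, 11, 33, 20, 0, 4]
  [4, -4, -2, -5, 5, -4, 0]
D(5):
  [0, 11, -3, 19, 29, -5, -1]
  [16, 0, 13, 35, 45, 11, 15]
  [30, 14, 0, 49, 59, -2, 12]
  [14, 15, 3, 0, 10, 1, 5]
  [16, 5, 13, 12, 0, 11, -5]
  [14, 25, 11, 32, 20, 0, 4]
  [4, -4, -2, -5, 5, -4, 0]
D(6):
  [0, 11, -3, 19, 15, -5, -1]
  [16, 0, 13, 35, 31, 11, 15]
  [12, 14, 0, 30, 18, -2, 2]
  [14, 15, 3, 0, 10, 1, 5]
  [16, 5, 13, 12, 0, 11, -5]
  [14, 25, 11, 32, 20, 0, 4]
  [4, -4, -2, -5, 5, -4, 0]
D(7):
  [0, -5, -3, -6, 4, -5, -1]
  [16, 0, 13, 10, 20, 11, 15]
  [6, -2, 0, -3, 7, -2, 2]
  [9, 1, 3, 0, 10, 1, 5]
  [-1, -9, -7, -10, 0, -9, -5]
  [8, 0, 2, -1, 9, 0, 4]
  [4, -4, -2, -5, 5, -4, 0]
Key observation: every diagonal entry stays at the unit through all rounds, so no improving cycle exists.
Answer: CONVERGES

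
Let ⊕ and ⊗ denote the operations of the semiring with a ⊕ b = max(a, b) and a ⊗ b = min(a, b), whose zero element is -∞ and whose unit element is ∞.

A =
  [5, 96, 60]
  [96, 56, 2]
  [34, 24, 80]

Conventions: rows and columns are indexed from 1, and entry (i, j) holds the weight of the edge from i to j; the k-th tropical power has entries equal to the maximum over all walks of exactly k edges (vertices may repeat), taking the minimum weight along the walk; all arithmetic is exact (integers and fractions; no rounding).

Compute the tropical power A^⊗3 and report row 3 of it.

A^⊗2:
  [96, 56, 60]
  [56, 96, 60]
  [34, 34, 80]
A^⊗3:
  [56, 96, 60]
  [96, 56, 60]
  [34, 34, 80]
Answer: row 3 of A^⊗3 = [34, 34, 80]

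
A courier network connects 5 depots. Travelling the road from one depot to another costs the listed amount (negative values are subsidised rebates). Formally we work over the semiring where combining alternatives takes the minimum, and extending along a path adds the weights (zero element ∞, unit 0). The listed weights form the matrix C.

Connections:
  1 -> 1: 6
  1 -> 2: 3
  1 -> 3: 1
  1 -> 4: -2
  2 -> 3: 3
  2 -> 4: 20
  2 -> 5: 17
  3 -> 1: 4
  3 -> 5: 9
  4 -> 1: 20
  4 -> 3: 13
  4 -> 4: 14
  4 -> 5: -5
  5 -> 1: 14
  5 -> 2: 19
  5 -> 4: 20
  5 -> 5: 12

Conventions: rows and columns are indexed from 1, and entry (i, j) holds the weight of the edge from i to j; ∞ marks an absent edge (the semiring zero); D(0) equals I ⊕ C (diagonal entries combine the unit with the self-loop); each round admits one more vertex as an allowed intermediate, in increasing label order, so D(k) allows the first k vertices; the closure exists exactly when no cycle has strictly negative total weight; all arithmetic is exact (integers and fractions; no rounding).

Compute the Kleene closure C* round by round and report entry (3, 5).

D(0):
  [0, 3, 1, -2, ∞]
  [∞, 0, 3, 20, 17]
  [4, ∞, 0, ∞, 9]
  [20, ∞, 13, 0, -5]
  [14, 19, ∞, 20, 0]
D(1):
  [0, 3, 1, -2, ∞]
  [∞, 0, 3, 20, 17]
  [4, 7, 0, 2, 9]
  [20, 23, 13, 0, -5]
  [14, 17, 15, 12, 0]
D(2):
  [0, 3, 1, -2, 20]
  [∞, 0, 3, 20, 17]
  [4, 7, 0, 2, 9]
  [20, 23, 13, 0, -5]
  [14, 17, 15, 12, 0]
D(3):
  [0, 3, 1, -2, 10]
  [7, 0, 3, 5, 12]
  [4, 7, 0, 2, 9]
  [17, 20, 13, 0, -5]
  [14, 17, 15, 12, 0]
D(4):
  [0, 3, 1, -2, -7]
  [7, 0, 3, 5, 0]
  [4, 7, 0, 2, -3]
  [17, 20, 13, 0, -5]
  [14, 17, 15, 12, 0]
D(5):
  [0, 3, 1, -2, -7]
  [7, 0, 3, 5, 0]
  [4, 7, 0, 2, -3]
  [9, 12, 10, 0, -5]
  [14, 17, 15, 12, 0]
Answer: C*[3][5] = -3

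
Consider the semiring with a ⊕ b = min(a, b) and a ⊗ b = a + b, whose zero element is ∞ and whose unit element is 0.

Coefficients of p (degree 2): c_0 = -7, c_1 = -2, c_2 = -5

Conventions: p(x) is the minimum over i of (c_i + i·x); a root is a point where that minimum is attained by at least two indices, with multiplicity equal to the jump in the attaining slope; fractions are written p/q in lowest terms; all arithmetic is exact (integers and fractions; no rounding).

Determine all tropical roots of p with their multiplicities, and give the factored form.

hull edge (i=0, c=-7) to (i=2, c=-5): slope 1, span 2
Factored form: p(x) = -5 ⊗ (x ⊕ (-1)) ⊗ (x ⊕ (-1))
Answer: roots = -1 (mult 2)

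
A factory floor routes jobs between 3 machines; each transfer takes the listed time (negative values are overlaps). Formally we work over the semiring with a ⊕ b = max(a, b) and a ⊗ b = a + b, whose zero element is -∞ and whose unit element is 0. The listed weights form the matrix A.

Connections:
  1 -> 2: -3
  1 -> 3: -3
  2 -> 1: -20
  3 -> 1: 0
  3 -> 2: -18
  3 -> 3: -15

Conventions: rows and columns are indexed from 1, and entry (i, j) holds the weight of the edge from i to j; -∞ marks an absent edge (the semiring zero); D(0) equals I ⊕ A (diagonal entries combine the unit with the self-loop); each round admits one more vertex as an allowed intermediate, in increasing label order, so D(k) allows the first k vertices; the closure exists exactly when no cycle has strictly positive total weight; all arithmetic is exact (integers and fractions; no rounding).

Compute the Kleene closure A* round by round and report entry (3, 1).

D(0):
  [0, -3, -3]
  [-20, 0, -∞]
  [0, -18, 0]
D(1):
  [0, -3, -3]
  [-20, 0, -23]
  [0, -3, 0]
D(2):
  [0, -3, -3]
  [-20, 0, -23]
  [0, -3, 0]
D(3):
  [0, -3, -3]
  [-20, 0, -23]
  [0, -3, 0]
Answer: A*[3][1] = 0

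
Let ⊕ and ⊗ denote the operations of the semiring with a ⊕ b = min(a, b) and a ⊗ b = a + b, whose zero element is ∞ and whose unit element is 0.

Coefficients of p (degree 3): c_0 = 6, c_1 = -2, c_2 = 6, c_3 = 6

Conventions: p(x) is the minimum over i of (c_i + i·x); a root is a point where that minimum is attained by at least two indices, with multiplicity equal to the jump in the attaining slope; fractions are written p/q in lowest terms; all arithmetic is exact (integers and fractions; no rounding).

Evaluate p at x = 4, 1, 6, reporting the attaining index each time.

p(4) = min(6+0·4=6, -2+1·4=2, 6+2·4=14, 6+3·4=18) = 2 (attained by i=1)
p(1) = min(6+0·1=6, -2+1·1=-1, 6+2·1=8, 6+3·1=9) = -1 (attained by i=1)
p(6) = min(6+0·6=6, -2+1·6=4, 6+2·6=18, 6+3·6=24) = 4 (attained by i=1)
Answer: p(4) = 2; p(1) = -1; p(6) = 4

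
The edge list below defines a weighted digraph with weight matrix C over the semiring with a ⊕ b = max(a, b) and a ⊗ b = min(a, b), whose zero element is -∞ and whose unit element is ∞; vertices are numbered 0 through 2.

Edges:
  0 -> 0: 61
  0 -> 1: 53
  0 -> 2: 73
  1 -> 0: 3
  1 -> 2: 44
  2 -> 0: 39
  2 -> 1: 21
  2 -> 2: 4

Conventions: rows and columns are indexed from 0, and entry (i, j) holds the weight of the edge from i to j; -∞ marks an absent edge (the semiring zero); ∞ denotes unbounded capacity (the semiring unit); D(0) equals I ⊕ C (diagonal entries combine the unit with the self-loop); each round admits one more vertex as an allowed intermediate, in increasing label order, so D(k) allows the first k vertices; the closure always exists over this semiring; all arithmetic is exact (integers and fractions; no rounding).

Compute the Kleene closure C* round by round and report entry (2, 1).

D(0):
  [∞, 53, 73]
  [3, ∞, 44]
  [39, 21, ∞]
D(1):
  [∞, 53, 73]
  [3, ∞, 44]
  [39, 39, ∞]
D(2):
  [∞, 53, 73]
  [3, ∞, 44]
  [39, 39, ∞]
D(3):
  [∞, 53, 73]
  [39, ∞, 44]
  [39, 39, ∞]
Answer: C*[2][1] = 39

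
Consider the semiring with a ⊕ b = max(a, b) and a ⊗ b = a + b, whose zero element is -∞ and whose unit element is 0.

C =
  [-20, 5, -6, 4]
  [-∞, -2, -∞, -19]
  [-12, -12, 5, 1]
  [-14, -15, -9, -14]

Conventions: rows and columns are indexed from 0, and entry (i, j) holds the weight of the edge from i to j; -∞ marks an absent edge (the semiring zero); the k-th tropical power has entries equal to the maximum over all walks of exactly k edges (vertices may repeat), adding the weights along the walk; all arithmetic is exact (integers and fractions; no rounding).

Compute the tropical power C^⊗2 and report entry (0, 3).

C^⊗2:
  [-10, 3, -1, -5]
  [-33, -4, -28, -21]
  [-7, -7, 10, 6]
  [-21, -9, -4, -8]
Key observation: the optimum is the walk 0->2->3, with weight (-6) + 1 = -5.
Optimal value attained by: walk 0->2->3.
Answer: (C^⊗2)[0][3] = -5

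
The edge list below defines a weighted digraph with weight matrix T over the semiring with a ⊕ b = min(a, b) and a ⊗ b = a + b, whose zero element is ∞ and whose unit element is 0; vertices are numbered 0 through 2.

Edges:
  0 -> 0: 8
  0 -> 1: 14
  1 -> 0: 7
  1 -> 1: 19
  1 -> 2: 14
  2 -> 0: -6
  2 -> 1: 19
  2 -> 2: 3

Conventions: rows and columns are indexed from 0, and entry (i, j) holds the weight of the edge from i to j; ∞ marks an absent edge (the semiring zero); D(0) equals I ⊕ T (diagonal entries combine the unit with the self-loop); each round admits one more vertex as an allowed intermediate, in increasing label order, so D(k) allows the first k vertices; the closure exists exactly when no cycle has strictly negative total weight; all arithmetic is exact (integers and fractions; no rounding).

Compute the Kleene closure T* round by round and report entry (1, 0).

D(0):
  [0, 14, ∞]
  [7, 0, 14]
  [-6, 19, 0]
D(1):
  [0, 14, ∞]
  [7, 0, 14]
  [-6, 8, 0]
D(2):
  [0, 14, 28]
  [7, 0, 14]
  [-6, 8, 0]
D(3):
  [0, 14, 28]
  [7, 0, 14]
  [-6, 8, 0]
Answer: T*[1][0] = 7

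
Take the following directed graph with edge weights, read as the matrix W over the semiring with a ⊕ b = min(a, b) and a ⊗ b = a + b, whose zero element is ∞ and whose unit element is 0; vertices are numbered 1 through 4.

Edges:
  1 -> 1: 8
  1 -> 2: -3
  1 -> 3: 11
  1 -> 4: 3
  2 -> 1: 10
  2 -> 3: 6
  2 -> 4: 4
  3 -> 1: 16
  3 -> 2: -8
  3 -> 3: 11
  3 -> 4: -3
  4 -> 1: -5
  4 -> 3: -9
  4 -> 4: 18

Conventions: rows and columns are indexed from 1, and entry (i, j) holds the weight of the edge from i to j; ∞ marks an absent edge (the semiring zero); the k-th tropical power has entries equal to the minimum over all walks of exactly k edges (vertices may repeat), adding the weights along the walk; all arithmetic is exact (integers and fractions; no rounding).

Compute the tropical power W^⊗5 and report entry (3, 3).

W^⊗2:
  [-2, 3, -6, 1]
  [-1, -2, -5, 3]
  [-8, 3, -12, -4]
  [3, -17, 2, -12]
W^⊗3:
  [-4, -14, -8, -9]
  [-2, -13, -6, -8]
  [-9, -20, -13, -15]
  [-17, -6, -21, -13]
W^⊗4:
  [-14, -16, -18, -11]
  [-13, -14, -17, -9]
  [-20, -21, -24, -16]
  [-18, -29, -22, -24]
W^⊗5:
  [-16, -26, -20, -21]
  [-14, -25, -18, -20]
  [-21, -32, -25, -27]
  [-29, -30, -33, -25]
Key observation: the optimum is the walk 3->2->4->3->4->3, with weight (-8) + 4 + (-9) + (-3) + (-9) = -25.
Optimal value attained by: walk 3->2->4->3->4->3.
Answer: (W^⊗5)[3][3] = -25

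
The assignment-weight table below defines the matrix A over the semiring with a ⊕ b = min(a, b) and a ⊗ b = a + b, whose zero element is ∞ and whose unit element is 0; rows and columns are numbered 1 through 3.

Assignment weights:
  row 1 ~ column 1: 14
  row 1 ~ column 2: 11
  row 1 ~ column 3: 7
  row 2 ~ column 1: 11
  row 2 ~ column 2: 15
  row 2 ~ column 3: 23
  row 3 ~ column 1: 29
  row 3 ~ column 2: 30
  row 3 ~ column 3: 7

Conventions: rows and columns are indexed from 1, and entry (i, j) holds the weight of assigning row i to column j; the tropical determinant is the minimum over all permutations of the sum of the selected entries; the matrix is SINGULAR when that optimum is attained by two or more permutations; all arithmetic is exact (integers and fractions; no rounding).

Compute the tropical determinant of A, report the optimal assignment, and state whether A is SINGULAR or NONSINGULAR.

σ = (1, 2, 3): 14 + 15 + 7 = 36
σ = (1, 3, 2): 14 + 23 + 30 = 67
σ = (2, 1, 3): 11 + 11 + 7 = 29
σ = (2, 3, 1): 11 + 23 + 29 = 63
σ = (3, 1, 2): 7 + 11 + 30 = 48
σ = (3, 2, 1): 7 + 15 + 29 = 51
Optimal value attained by: σ = (2, 1, 3).
Answer: det⊕(A) = 29; verdict: NONSINGULAR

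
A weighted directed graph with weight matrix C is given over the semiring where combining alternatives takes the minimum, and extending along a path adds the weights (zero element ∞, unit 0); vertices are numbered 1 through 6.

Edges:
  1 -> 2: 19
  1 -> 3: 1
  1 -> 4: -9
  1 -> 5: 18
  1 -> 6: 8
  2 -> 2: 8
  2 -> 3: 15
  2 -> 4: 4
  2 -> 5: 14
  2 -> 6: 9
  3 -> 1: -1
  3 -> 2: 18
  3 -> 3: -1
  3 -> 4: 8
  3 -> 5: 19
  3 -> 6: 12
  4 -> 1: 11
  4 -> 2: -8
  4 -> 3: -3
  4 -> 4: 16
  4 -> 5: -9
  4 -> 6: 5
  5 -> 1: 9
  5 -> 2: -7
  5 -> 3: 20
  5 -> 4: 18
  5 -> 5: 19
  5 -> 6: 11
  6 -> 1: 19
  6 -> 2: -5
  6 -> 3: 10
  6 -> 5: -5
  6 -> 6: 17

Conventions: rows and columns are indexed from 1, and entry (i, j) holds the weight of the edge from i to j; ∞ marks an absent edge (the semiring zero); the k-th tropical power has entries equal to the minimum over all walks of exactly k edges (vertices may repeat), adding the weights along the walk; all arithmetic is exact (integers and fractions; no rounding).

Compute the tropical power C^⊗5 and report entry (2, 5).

C^⊗2:
  [0, -17, -12, 7, -18, -4]
  [14, -4, 1, 12, -5, 9]
  [-2, 0, -2, -10, -1, 7]
  [-4, -16, -4, -4, 0, 1]
  [19, 1, 8, -3, 6, 2]
  [4, -12, 9, -1, 9, 4]
C^⊗3:
  [-13, -25, -13, -13, -9, -8]
  [0, -12, 0, 0, 3, 5]
  [-3, -18, -13, -11, -19, -5]
  [-5, -12, -7, -13, -13, -7]
  [7, -11, -6, 5, -12, 2]
  [8, -9, -4, -8, -10, -3]
C^⊗4:
  [-14, -21, -16, -22, -22, -16]
  [-1, -8, -3, -9, -9, -3]
  [-14, -26, -14, -14, -20, -9]
  [-8, -21, -16, -14, -22, -8]
  [-7, -19, -7, -7, -4, -2]
  [-5, -17, -11, -5, -17, -3]
C^⊗5:
  [-17, -30, -25, -23, -31, -17]
  [-4, -17, -12, -10, -18, -4]
  [-15, -27, -17, -23, -23, -17]
  [-17, -29, -17, -17, -23, -12]
  [-8, -15, -10, -16, -16, -10]
  [-12, -24, -12, -14, -14, -8]
Key observation: the optimum is the walk 2->4->3->1->4->5, with weight 4 + (-3) + (-1) + (-9) + (-9) = -18.
Optimal value attained by: walk 2->4->3->1->4->5.
Answer: (C^⊗5)[2][5] = -18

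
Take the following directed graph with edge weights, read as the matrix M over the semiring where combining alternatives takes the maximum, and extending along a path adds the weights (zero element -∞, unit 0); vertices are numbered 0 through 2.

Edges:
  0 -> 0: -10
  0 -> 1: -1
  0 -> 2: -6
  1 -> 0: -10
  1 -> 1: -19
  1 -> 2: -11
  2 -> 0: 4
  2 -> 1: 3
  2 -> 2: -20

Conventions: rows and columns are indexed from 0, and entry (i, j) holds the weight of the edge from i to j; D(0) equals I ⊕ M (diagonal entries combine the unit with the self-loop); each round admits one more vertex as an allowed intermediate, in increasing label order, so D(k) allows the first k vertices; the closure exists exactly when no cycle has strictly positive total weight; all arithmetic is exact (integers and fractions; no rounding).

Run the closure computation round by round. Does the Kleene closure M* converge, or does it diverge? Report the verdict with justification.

D(0):
  [0, -1, -6]
  [-10, 0, -11]
  [4, 3, 0]
D(1):
  [0, -1, -6]
  [-10, 0, -11]
  [4, 3, 0]
D(2):
  [0, -1, -6]
  [-10, 0, -11]
  [4, 3, 0]
D(3):
  [0, -1, -6]
  [-7, 0, -11]
  [4, 3, 0]
Key observation: every diagonal entry stays at the unit through all rounds, so no improving cycle exists.
Answer: CONVERGES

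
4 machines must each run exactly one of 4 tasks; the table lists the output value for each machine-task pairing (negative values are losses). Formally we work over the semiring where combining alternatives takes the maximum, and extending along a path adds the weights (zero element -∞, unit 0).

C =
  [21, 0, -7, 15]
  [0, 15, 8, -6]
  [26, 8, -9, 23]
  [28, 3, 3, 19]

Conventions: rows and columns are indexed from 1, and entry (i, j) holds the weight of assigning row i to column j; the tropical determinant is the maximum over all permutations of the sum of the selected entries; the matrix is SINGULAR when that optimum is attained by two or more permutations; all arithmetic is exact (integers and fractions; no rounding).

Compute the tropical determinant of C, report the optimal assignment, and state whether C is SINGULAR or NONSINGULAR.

σ = (1, 2, 3, 4): 21 + 15 + (-9) + 19 = 46
σ = (1, 2, 4, 3): 21 + 15 + 23 + 3 = 62
σ = (1, 3, 2, 4): 21 + 8 + 8 + 19 = 56
σ = (1, 3, 4, 2): 21 + 8 + 23 + 3 = 55
σ = (1, 4, 2, 3): 21 + (-6) + 8 + 3 = 26
σ = (1, 4, 3, 2): 21 + (-6) + (-9) + 3 = 9
σ = (2, 1, 3, 4): 0 + 0 + (-9) + 19 = 10
σ = (2, 1, 4, 3): 0 + 0 + 23 + 3 = 26
σ = (2, 3, 1, 4): 0 + 8 + 26 + 19 = 53
σ = (2, 3, 4, 1): 0 + 8 + 23 + 28 = 59
σ = (2, 4, 1, 3): 0 + (-6) + 26 + 3 = 23
σ = (2, 4, 3, 1): 0 + (-6) + (-9) + 28 = 13
σ = (3, 1, 2, 4): (-7) + 0 + 8 + 19 = 20
σ = (3, 1, 4, 2): (-7) + 0 + 23 + 3 = 19
σ = (3, 2, 1, 4): (-7) + 15 + 26 + 19 = 53
σ = (3, 2, 4, 1): (-7) + 15 + 23 + 28 = 59
σ = (3, 4, 1, 2): (-7) + (-6) + 26 + 3 = 16
σ = (3, 4, 2, 1): (-7) + (-6) + 8 + 28 = 23
σ = (4, 1, 2, 3): 15 + 0 + 8 + 3 = 26
σ = (4, 1, 3, 2): 15 + 0 + (-9) + 3 = 9
σ = (4, 2, 1, 3): 15 + 15 + 26 + 3 = 59
σ = (4, 2, 3, 1): 15 + 15 + (-9) + 28 = 49
σ = (4, 3, 1, 2): 15 + 8 + 26 + 3 = 52
σ = (4, 3, 2, 1): 15 + 8 + 8 + 28 = 59
Optimal value attained by: σ = (1, 2, 4, 3).
Answer: det⊕(C) = 62; verdict: NONSINGULAR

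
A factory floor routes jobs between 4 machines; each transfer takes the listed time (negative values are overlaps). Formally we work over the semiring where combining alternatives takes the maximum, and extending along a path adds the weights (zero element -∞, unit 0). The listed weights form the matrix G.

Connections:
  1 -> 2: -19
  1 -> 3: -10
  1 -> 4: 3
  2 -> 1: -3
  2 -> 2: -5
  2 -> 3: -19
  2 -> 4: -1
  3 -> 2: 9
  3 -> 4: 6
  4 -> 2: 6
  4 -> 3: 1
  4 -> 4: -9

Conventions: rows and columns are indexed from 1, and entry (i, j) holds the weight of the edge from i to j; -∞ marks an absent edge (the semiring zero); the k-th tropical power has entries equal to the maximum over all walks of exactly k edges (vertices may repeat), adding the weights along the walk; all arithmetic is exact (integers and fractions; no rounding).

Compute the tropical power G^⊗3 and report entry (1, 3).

G^⊗2:
  [-22, 9, 4, -4]
  [-8, 5, 0, 0]
  [6, 12, 7, 8]
  [3, 10, -8, 7]
G^⊗3:
  [6, 13, -3, 10]
  [2, 9, 1, 6]
  [9, 16, 9, 13]
  [7, 13, 8, 9]
Key observation: the optimum is the walk 1->3->4->3, with weight (-10) + 6 + 1 = -3.
Optimal value attained by: walk 1->3->4->3.
Answer: (G^⊗3)[1][3] = -3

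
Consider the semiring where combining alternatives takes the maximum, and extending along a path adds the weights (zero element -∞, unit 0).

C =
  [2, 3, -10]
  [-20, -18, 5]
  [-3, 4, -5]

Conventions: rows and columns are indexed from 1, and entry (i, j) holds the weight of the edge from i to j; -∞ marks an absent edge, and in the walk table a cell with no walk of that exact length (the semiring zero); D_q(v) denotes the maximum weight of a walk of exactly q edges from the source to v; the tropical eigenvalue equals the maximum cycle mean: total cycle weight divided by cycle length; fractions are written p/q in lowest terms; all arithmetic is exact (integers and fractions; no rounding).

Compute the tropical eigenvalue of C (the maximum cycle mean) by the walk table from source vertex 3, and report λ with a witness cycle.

q=0: [-∞, -∞, 0]
q=1: [-3, 4, -5]
q=2: [-1, 0, 9]
q=3: [6, 13, 5]
Optimal cycle mean attained by: cycle 2->3->2, total 5 + 4, length 2.
Answer: λ = 9/2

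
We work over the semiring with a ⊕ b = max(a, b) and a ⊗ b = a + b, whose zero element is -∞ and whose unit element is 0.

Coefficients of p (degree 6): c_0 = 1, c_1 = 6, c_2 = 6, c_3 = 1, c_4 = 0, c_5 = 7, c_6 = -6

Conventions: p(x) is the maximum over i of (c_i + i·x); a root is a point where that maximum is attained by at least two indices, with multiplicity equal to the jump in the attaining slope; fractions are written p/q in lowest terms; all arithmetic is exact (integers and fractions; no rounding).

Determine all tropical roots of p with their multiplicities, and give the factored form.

hull edge (i=0, c=1) to (i=1, c=6): slope 5, span 1
hull edge (i=1, c=6) to (i=5, c=7): slope 1/4, span 4
hull edge (i=5, c=7) to (i=6, c=-6): slope -13, span 1
Factored form: p(x) = -6 ⊗ (x ⊕ (-5)) ⊗ (x ⊕ (-1/4)) ⊗ (x ⊕ (-1/4)) ⊗ (x ⊕ (-1/4)) ⊗ (x ⊕ (-1/4)) ⊗ (x ⊕ 13)
Answer: roots = -5 (mult 1), -1/4 (mult 4), 13 (mult 1)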